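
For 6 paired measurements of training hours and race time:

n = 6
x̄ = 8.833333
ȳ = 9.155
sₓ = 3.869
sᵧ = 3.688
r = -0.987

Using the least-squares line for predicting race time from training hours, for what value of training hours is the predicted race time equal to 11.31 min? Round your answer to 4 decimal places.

b = r · sᵧ/sₓ = -0.987 · 3.688/3.869 = -0.940826
a = ȳ − b·x̄ = 9.155 − (-0.940826)·8.833333 = 17.465630
Set a + b·x = 11.31: x = (11.31 − 17.465630) / (-0.940826) = 6.542793

6.5428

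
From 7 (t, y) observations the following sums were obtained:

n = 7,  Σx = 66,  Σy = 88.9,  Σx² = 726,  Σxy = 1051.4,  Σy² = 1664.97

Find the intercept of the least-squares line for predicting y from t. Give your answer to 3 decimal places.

-6.682

Sxx = Σx² − (Σx)²/n = 726 − 622.285714 = 103.714286
Sxy = Σxy − (Σx)(Σy)/n = 1051.4 − 838.2 = 213.2
b = Sxy/Sxx = 213.2/103.714286 = 2.055647
a = ȳ − b·x̄ = 12.7 − 2.055647·9.428571 = -6.681818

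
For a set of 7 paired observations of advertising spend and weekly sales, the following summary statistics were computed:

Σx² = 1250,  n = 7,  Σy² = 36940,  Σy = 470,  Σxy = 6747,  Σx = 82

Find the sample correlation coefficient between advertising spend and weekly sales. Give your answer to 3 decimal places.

Sxx = Σx² − (Σx)²/n = 1250 − 960.571429 = 289.428571
Sxy = Σxy − (Σx)(Σy)/n = 6747 − 5505.714286 = 1241.285714
Syy = Σy² − (Σy)²/n = 36940 − 31557.142857 = 5382.857143
r = Sxy/√(Sxx·Syy) = 1241.285714/√(1557952.653061) = 1241.285714/1248.179736 = 0.994477

0.994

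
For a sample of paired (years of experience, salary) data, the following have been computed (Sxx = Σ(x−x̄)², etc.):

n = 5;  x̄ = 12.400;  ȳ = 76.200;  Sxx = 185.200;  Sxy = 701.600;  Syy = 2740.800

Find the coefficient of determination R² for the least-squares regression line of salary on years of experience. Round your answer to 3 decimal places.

R² = Sxy²/(Sxx·Syy) = (701.6)²/(185.2·2740.8) = 0.969752

0.970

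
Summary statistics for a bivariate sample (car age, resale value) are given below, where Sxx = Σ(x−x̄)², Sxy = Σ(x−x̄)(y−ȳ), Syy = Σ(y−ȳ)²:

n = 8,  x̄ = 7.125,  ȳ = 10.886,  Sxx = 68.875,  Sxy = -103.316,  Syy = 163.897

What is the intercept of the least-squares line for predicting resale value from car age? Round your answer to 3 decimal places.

b = Sxy/Sxx = -103.316/68.875 = -1.500051
a = ȳ − b·x̄ = 10.886 − (-1.500051)·7.125 = 21.573862

21.574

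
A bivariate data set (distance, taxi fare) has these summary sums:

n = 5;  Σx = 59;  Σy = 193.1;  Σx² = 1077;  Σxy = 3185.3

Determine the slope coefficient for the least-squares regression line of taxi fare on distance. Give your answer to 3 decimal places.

Sxx = Σx² − (Σx)²/n = 1077 − 696.2 = 380.8
Sxy = Σxy − (Σx)(Σy)/n = 3185.3 − 2278.58 = 906.72
b = Sxy/Sxx = 906.72/380.8 = 2.381092

2.381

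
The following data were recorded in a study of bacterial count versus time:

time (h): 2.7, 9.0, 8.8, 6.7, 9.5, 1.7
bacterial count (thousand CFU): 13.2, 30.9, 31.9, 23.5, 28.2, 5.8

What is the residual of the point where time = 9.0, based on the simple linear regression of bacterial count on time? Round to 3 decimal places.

0.793

n = 6, Σx = 38.4, Σy = 133.5, Σxy = 1029.67, Σx² = 303.76
Sxx = Σx² − (Σx)²/n = 303.76 − 245.76 = 58
Sxy = Σxy − (Σx)(Σy)/n = 1029.67 − 854.4 = 175.27
b = Sxy/Sxx = 175.27/58 = 3.021897
a = ȳ − b·x̄ = 22.25 − 3.021897·6.4 = 2.909862
ŷ(9.0) = 2.909862 + 3.021897·9 = 30.106931
residual = y − ŷ = 30.9 − 30.106931 = 0.793069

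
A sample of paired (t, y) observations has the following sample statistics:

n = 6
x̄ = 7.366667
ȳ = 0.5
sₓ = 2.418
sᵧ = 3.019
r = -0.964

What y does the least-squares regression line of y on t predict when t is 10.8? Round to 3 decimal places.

-3.632

b = r · sᵧ/sₓ = -0.964 · 3.019/2.418 = -1.203605
a = ȳ − b·x̄ = 0.5 − (-1.203605)·7.366667 = 9.366555
ŷ(10.8) = a + b·10.8 = 9.366555 + (-1.203605)·10.8 = -3.632376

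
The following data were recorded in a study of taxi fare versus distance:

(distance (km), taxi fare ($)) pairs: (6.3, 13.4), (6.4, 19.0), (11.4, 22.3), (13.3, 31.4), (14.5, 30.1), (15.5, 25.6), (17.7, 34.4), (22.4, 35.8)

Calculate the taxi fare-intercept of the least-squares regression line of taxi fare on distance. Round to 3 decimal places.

n = 8, Σx = 107.5, Σy = 212, Σxy = 3121.91, Σx² = 1653.05
Sxx = Σx² − (Σx)²/n = 1653.05 − 1444.53125 = 208.51875
Sxy = Σxy − (Σx)(Σy)/n = 3121.91 − 2848.75 = 273.16
b = Sxy/Sxx = 273.16/208.51875 = 1.310002
a = ȳ − b·x̄ = 26.5 − 1.310002·13.4375 = 8.896847

8.897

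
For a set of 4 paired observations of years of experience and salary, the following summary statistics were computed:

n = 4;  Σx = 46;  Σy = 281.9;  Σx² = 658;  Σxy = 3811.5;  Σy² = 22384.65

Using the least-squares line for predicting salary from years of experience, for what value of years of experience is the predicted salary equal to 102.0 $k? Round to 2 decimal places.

Sxx = Σx² − (Σx)²/n = 658 − 529 = 129
Sxy = Σxy − (Σx)(Σy)/n = 3811.5 − 3241.85 = 569.65
b = Sxy/Sxx = 569.65/129 = 4.415891
a = ȳ − b·x̄ = 70.475 − 4.415891·11.5 = 19.692248
Set a + b·x = 102.0: x = (102.0 − 19.692248) / 4.415891 = 18.638989

18.64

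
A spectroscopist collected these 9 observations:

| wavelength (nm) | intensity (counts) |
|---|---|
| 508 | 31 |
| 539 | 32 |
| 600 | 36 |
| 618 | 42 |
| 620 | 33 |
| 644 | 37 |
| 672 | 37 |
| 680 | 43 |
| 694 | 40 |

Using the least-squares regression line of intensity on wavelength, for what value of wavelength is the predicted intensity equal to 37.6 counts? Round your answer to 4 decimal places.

n = 9, Σx = 5575, Σy = 331, Σxy = 206704, Σx² = 3485265
Sxx = Σx² − (Σx)²/n = 3485265 − 3453402.777778 = 31862.222222
Sxy = Σxy − (Σx)(Σy)/n = 206704 − 205036.111111 = 1667.888889
b = Sxy/Sxx = 1667.888889/31862.222222 = 0.052347
a = ȳ − b·x̄ = 36.777778 − 0.052347·619.444444 = 4.351775
Set a + b·x = 37.6: x = (37.6 − 4.351775) / 0.052347 = 635.151622

635.1516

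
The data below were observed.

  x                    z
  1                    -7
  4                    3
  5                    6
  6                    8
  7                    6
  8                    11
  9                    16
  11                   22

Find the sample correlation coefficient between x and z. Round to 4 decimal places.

n = 8, Σx = 51, Σy = 65, Σxy = 599, Σx² = 393, Σy² = 1055
Sxx = Σx² − (Σx)²/n = 393 − 325.125 = 67.875
Sxy = Σxy − (Σx)(Σy)/n = 599 − 414.375 = 184.625
Syy = Σy² − (Σy)²/n = 1055 − 528.125 = 526.875
r = Sxy/√(Sxx·Syy) = 184.625/√(35761.640625) = 184.625/189.107484 = 0.976297

0.9763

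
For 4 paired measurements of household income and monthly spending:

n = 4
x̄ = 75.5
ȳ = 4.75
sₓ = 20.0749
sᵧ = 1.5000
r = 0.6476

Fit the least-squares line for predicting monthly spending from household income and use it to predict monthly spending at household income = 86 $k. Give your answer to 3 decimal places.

b = r · sᵧ/sₓ = 0.6476 · 1.5/20.0749 = 0.048389
a = ȳ − b·x̄ = 4.75 − 0.048389·75.5 = 1.096647
ŷ(86) = a + b·86 = 1.096647 + 0.048389·86 = 5.258082

5.258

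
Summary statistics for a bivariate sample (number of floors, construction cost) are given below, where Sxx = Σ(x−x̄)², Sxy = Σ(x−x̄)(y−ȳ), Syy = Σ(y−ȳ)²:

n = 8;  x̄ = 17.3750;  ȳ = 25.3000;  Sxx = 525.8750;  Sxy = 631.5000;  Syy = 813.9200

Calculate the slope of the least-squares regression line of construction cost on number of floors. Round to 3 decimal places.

1.201

b = Sxy/Sxx = 631.5/525.875 = 1.200856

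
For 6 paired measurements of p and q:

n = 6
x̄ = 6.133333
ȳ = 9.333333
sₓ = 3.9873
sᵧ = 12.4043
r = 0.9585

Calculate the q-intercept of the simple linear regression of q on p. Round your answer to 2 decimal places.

-8.96

b = r · sᵧ/sₓ = 0.9585 · 12.4043/3.9873 = 2.981848
a = ȳ − b·x̄ = 9.333333 − 2.981848·6.133333 = -8.955332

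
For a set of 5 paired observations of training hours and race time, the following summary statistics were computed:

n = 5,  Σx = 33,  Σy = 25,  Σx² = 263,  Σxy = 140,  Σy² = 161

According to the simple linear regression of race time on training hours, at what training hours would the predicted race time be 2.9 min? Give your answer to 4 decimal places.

10.3968

Sxx = Σx² − (Σx)²/n = 263 − 217.8 = 45.2
Sxy = Σxy − (Σx)(Σy)/n = 140 − 165 = -25
b = Sxy/Sxx = -25/45.2 = -0.553097
a = ȳ − b·x̄ = 5 − (-0.553097)·6.6 = 8.650442
Set a + b·x = 2.9: x = (2.9 − 8.650442) / (-0.553097) = 10.3968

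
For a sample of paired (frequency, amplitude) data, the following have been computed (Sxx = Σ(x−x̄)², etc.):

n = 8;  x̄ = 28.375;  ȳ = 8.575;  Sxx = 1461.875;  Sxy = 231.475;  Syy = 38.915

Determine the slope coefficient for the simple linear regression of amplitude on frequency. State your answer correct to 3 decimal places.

b = Sxy/Sxx = 231.475/1461.875 = 0.158341

0.158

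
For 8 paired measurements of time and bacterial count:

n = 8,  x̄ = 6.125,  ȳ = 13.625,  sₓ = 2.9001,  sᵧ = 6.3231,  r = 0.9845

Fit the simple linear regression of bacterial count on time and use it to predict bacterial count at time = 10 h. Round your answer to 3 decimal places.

b = r · sᵧ/sₓ = 0.9845 · 6.3231/2.9001 = 2.146509
a = ȳ − b·x̄ = 13.625 − 2.146509·6.125 = 0.477630
ŷ(10) = a + b·10 = 0.477630 + 2.146509·10 = 21.942724

21.943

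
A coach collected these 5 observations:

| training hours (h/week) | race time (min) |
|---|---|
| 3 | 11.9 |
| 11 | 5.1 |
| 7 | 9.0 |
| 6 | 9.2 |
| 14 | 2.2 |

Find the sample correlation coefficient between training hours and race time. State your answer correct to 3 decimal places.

n = 5, Σx = 41, Σy = 37.4, Σxy = 240.8, Σx² = 411, Σy² = 338.1
Sxx = Σx² − (Σx)²/n = 411 − 336.2 = 74.8
Sxy = Σxy − (Σx)(Σy)/n = 240.8 − 306.68 = -65.88
Syy = Σy² − (Σy)²/n = 338.1 − 279.752 = 58.348
r = Sxy/√(Sxx·Syy) = -65.88/√(4364.4304) = -65.88/66.063836 = -0.997217

-0.997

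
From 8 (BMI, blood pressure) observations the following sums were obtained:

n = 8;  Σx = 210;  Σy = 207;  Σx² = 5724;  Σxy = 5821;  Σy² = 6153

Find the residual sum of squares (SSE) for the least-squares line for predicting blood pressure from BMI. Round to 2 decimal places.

87.83

Sxx = Σx² − (Σx)²/n = 5724 − 5512.5 = 211.5
Sxy = Σxy − (Σx)(Σy)/n = 5821 − 5433.75 = 387.25
Syy = Σy² − (Σy)²/n = 6153 − 5356.125 = 796.875
b = Sxy/Sxx = 387.25/211.5 = 1.830969
SSE = Syy − b·Sxy = 796.875 − 1.830969·387.25 = 87.832151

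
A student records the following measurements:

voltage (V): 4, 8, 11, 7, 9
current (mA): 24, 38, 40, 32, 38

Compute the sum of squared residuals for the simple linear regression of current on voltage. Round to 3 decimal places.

n = 5, Σx = 39, Σy = 172, Σxy = 1406, Σx² = 331, Σy² = 6088
Sxx = Σx² − (Σx)²/n = 331 − 304.2 = 26.8
Sxy = Σxy − (Σx)(Σy)/n = 1406 − 1341.6 = 64.4
Syy = Σy² − (Σy)²/n = 6088 − 5916.8 = 171.2
b = Sxy/Sxx = 64.4/26.8 = 2.402985
SSE = Syy − b·Sxy = 171.2 − 2.402985·64.4 = 16.447761

16.448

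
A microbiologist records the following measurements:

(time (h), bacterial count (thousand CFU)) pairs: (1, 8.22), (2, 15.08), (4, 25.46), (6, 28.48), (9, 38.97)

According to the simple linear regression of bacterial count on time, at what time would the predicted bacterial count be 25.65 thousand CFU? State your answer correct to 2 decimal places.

n = 5, Σx = 22, Σy = 116.21, Σxy = 661.83, Σx² = 138
Sxx = Σx² − (Σx)²/n = 138 − 96.8 = 41.2
Sxy = Σxy − (Σx)(Σy)/n = 661.83 − 511.324 = 150.506
b = Sxy/Sxx = 150.506/41.2 = 3.653058
a = ȳ − b·x̄ = 23.242 − 3.653058·4.4 = 7.168544
Set a + b·x = 25.65: x = (25.65 − 7.168544) / 3.653058 = 5.059174

5.06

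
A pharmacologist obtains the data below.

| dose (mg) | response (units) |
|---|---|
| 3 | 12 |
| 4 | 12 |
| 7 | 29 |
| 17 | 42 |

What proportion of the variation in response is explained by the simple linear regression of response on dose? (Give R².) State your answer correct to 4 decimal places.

0.8968

n = 4, Σx = 31, Σy = 95, Σxy = 1001, Σx² = 363, Σy² = 2893
Sxx = Σx² − (Σx)²/n = 363 − 240.25 = 122.75
Sxy = Σxy − (Σx)(Σy)/n = 1001 − 736.25 = 264.75
Syy = Σy² − (Σy)²/n = 2893 − 2256.25 = 636.75
R² = Sxy²/(Sxx·Syy) = (264.75)²/(122.75·636.75) = 0.896771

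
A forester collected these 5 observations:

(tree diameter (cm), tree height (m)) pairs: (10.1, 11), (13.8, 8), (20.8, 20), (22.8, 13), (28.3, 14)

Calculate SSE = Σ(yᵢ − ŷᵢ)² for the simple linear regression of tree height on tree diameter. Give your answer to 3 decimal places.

n = 5, Σx = 95.8, Σy = 66, Σxy = 1330.1, Σx² = 2045.82, Σy² = 950
Sxx = Σx² − (Σx)²/n = 2045.82 − 1835.528 = 210.292
Sxy = Σxy − (Σx)(Σy)/n = 1330.1 − 1264.56 = 65.54
Syy = Σy² − (Σy)²/n = 950 − 871.2 = 78.8
b = Sxy/Sxx = 65.54/210.292 = 0.311662
SSE = Syy − b·Sxy = 78.8 − 0.311662·65.54 = 58.373680

58.374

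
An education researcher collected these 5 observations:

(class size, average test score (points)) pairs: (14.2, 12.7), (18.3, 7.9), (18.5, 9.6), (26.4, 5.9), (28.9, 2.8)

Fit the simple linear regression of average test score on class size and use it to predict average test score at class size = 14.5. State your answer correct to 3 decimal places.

n = 5, Σx = 106.3, Σy = 38.9, Σxy = 739.19, Σx² = 2410.95
Sxx = Σx² − (Σx)²/n = 2410.95 − 2259.938 = 151.012
Sxy = Σxy − (Σx)(Σy)/n = 739.19 − 827.014 = -87.824
b = Sxy/Sxx = -87.824/151.012 = -0.581570
a = ȳ − b·x̄ = 7.78 − (-0.581570)·21.26 = 20.144171
ŷ(14.5) = a + b·14.5 = 20.144171 + (-0.581570)·14.5 = 11.711411

11.711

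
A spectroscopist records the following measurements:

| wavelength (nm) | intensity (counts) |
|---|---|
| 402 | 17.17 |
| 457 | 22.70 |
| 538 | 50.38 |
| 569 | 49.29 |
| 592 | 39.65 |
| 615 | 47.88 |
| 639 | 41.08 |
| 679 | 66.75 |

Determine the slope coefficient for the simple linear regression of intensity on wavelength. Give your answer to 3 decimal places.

0.147

n = 8, Σx = 4491, Σy = 334.9, Σxy = 196919.06, Σx² = 2581709
Sxx = Σx² − (Σx)²/n = 2581709 − 2521135.125 = 60573.875
Sxy = Σxy − (Σx)(Σy)/n = 196919.06 − 188004.4875 = 8914.5725
b = Sxy/Sxx = 8914.5725/60573.875 = 0.147169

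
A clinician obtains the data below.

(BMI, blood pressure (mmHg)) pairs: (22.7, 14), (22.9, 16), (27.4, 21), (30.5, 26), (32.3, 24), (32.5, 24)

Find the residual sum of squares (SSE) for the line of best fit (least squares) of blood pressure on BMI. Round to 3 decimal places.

n = 6, Σx = 168.3, Σy = 125, Σxy = 3607.8, Σx² = 4820.25, Σy² = 2721
Sxx = Σx² − (Σx)²/n = 4820.25 − 4720.815 = 99.435
Sxy = Σxy − (Σx)(Σy)/n = 3607.8 − 3506.25 = 101.55
Syy = Σy² − (Σy)²/n = 2721 − 2604.166667 = 116.833333
b = Sxy/Sxx = 101.55/99.435 = 1.021270
SSE = Syy − b·Sxy = 116.833333 − 1.021270·101.55 = 13.123347

13.123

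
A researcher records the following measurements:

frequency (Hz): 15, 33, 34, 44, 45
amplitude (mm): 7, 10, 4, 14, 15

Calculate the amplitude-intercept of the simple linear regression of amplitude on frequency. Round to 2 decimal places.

1.08

n = 5, Σx = 171, Σy = 50, Σxy = 1862, Σx² = 6431
Sxx = Σx² − (Σx)²/n = 6431 − 5848.2 = 582.8
Sxy = Σxy − (Σx)(Σy)/n = 1862 − 1710 = 152
b = Sxy/Sxx = 152/582.8 = 0.260810
a = ȳ − b·x̄ = 10 − 0.260810·34.2 = 1.080302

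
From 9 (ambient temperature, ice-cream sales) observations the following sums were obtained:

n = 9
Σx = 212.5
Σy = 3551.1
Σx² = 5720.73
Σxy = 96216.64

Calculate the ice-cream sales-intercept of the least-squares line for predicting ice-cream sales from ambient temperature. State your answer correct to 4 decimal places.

Sxx = Σx² − (Σx)²/n = 5720.73 − 5017.361111 = 703.368889
Sxy = Σxy − (Σx)(Σy)/n = 96216.64 − 83845.416667 = 12371.223333
b = Sxy/Sxx = 12371.223333/703.368889 = 17.588528
a = ȳ − b·x̄ = 394.566667 − 17.588528·23.611111 = -20.718020

-20.7180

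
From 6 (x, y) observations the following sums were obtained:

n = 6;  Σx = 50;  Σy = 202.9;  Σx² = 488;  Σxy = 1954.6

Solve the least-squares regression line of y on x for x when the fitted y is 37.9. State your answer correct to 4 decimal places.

9.4376

Sxx = Σx² − (Σx)²/n = 488 − 416.666667 = 71.333333
Sxy = Σxy − (Σx)(Σy)/n = 1954.6 − 1690.833333 = 263.766667
b = Sxy/Sxx = 263.766667/71.333333 = 3.697664
a = ȳ − b·x̄ = 33.816667 − 3.697664·8.333333 = 3.002804
Set a + b·x = 37.9: x = (37.9 − 3.002804) / 3.697664 = 9.437634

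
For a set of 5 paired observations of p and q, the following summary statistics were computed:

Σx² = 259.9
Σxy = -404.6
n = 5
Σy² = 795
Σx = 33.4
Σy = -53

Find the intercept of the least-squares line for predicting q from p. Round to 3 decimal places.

-1.419

Sxx = Σx² − (Σx)²/n = 259.9 − 223.112 = 36.788
Sxy = Σxy − (Σx)(Σy)/n = -404.6 − (-354.04) = -50.56
b = Sxy/Sxx = -50.56/36.788 = -1.374361
a = ȳ − b·x̄ = -10.6 − (-1.374361)·6.68 = -1.419267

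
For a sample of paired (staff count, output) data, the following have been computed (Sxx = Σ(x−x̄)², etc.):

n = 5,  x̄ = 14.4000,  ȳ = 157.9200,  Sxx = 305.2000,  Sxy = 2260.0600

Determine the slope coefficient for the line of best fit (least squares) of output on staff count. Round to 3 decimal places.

7.405

b = Sxy/Sxx = 2260.06/305.2 = 7.405177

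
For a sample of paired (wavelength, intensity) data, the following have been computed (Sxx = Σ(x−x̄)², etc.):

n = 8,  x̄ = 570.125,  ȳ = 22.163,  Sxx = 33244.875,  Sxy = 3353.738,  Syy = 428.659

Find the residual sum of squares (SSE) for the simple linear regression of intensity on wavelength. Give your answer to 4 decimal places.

90.3344

b = Sxy/Sxx = 3353.738/33244.875 = 0.100880
SSE = Syy − b·Sxy = 428.659 − 0.100880·3353.738 = 90.334414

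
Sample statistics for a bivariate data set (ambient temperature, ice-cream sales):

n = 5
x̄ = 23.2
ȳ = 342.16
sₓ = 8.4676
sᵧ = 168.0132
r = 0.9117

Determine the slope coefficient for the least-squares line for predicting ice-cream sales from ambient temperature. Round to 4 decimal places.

b = r · sᵧ/sₓ = 0.9117 · 168.0132/8.4676 = 18.089852

18.0899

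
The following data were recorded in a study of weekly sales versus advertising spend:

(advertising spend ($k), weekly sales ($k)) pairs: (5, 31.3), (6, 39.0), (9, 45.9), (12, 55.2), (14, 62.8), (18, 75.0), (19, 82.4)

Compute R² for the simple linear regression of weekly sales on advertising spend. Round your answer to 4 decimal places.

0.9903

n = 7, Σx = 83, Σy = 391.6, Σxy = 5260.8, Σx² = 1167, Σy² = 24013.14
Sxx = Σx² − (Σx)²/n = 1167 − 984.142857 = 182.857143
Sxy = Σxy − (Σx)(Σy)/n = 5260.8 − 4643.257143 = 617.542857
Syy = Σy² − (Σy)²/n = 24013.14 − 21907.222857 = 2105.917143
R² = Sxy²/(Sxx·Syy) = (617.542857)²/(182.857143·2105.917143) = 0.990332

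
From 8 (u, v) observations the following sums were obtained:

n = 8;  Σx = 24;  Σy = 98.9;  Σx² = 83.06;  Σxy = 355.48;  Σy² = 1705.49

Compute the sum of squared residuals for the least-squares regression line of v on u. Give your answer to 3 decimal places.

170.444

Sxx = Σx² − (Σx)²/n = 83.06 − 72 = 11.06
Sxy = Σxy − (Σx)(Σy)/n = 355.48 − 296.7 = 58.78
Syy = Σy² − (Σy)²/n = 1705.49 − 1222.65125 = 482.83875
b = Sxy/Sxx = 58.78/11.06 = 5.314647
SSE = Syy − b·Sxy = 482.83875 − 5.314647·58.78 = 170.443777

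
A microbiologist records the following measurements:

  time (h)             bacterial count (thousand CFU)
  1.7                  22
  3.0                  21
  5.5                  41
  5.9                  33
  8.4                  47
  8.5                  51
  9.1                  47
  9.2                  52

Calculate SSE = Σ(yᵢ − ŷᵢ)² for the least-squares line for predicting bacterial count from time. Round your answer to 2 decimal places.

n = 8, Σx = 51.3, Σy = 314, Σxy = 2255, Σx² = 387.21, Σy² = 13418
Sxx = Σx² − (Σx)²/n = 387.21 − 328.96125 = 58.24875
Sxy = Σxy − (Σx)(Σy)/n = 2255 − 2013.525 = 241.475
Syy = Σy² − (Σy)²/n = 13418 − 12324.5 = 1093.5
b = Sxy/Sxx = 241.475/58.24875 = 4.145583
SSE = Syy − b·Sxy = 1093.5 − 4.145583·241.475 = 92.445460

92.45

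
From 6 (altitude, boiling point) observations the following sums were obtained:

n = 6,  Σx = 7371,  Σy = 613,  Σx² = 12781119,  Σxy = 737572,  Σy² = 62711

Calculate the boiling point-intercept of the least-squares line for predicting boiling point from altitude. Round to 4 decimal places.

Sxx = Σx² − (Σx)²/n = 12781119 − 9055273.5 = 3725845.5
Sxy = Σxy − (Σx)(Σy)/n = 737572 − 753070.5 = -15498.5
b = Sxy/Sxx = -15498.5/3725845.5 = -0.004160
a = ȳ − b·x̄ = 102.166667 − (-0.004160)·1228.5 = 107.276891

107.2769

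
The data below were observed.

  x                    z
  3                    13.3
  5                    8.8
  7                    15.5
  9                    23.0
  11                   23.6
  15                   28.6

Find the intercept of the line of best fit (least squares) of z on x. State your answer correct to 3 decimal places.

5.586

n = 6, Σx = 50, Σy = 112.8, Σxy = 1088, Σx² = 510
Sxx = Σx² − (Σx)²/n = 510 − 416.666667 = 93.333333
Sxy = Σxy − (Σx)(Σy)/n = 1088 − 940 = 148
b = Sxy/Sxx = 148/93.333333 = 1.585714
a = ȳ − b·x̄ = 18.8 − 1.585714·8.333333 = 5.585714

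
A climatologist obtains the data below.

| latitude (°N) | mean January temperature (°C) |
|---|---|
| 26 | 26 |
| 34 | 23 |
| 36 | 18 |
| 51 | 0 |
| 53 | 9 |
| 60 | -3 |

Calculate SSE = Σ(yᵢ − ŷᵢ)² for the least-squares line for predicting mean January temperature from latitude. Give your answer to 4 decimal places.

n = 6, Σx = 260, Σy = 73, Σxy = 2403, Σx² = 12138, Σy² = 1619
Sxx = Σx² − (Σx)²/n = 12138 − 11266.666667 = 871.333333
Sxy = Σxy − (Σx)(Σy)/n = 2403 − 3163.333333 = -760.333333
Syy = Σy² − (Σy)²/n = 1619 − 888.166667 = 730.833333
b = Sxy/Sxx = -760.333333/871.333333 = -0.872609
SSE = Syy − b·Sxy = 730.833333 − (-0.872609)·(-760.333333) = 67.359602

67.3596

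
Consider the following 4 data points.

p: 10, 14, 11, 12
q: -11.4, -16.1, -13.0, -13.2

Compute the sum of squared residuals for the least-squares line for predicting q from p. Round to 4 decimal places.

n = 4, Σx = 47, Σy = -53.7, Σxy = -640.8, Σx² = 561, Σy² = 732.41
Sxx = Σx² − (Σx)²/n = 561 − 552.25 = 8.75
Sxy = Σxy − (Σx)(Σy)/n = -640.8 − (-630.975) = -9.825
Syy = Σy² − (Σy)²/n = 732.41 − 720.9225 = 11.4875
b = Sxy/Sxx = -9.825/8.75 = -1.122857
SSE = Syy − b·Sxy = 11.4875 − (-1.122857)·(-9.825) = 0.455429

0.4554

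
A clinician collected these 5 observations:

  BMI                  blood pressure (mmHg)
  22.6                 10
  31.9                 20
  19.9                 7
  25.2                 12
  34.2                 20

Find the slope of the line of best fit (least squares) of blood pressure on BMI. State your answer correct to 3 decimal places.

0.964

n = 5, Σx = 133.8, Σy = 69, Σxy = 1989.7, Σx² = 3729.06
Sxx = Σx² − (Σx)²/n = 3729.06 − 3580.488 = 148.572
Sxy = Σxy − (Σx)(Σy)/n = 1989.7 − 1846.44 = 143.26
b = Sxy/Sxx = 143.26/148.572 = 0.964246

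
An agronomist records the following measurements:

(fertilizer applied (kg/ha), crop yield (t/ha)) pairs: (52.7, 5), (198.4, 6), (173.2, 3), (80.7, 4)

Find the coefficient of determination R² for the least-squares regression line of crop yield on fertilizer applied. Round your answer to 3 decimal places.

n = 4, Σx = 505, Σy = 18, Σxy = 2296.3, Σx² = 78650.58, Σy² = 86
Sxx = Σx² − (Σx)²/n = 78650.58 − 63756.25 = 14894.33
Sxy = Σxy − (Σx)(Σy)/n = 2296.3 − 2272.5 = 23.8
Syy = Σy² − (Σy)²/n = 86 − 81 = 5
R² = Sxy²/(Sxx·Syy) = (23.8)²/(14894.33·5) = 0.007606

0.008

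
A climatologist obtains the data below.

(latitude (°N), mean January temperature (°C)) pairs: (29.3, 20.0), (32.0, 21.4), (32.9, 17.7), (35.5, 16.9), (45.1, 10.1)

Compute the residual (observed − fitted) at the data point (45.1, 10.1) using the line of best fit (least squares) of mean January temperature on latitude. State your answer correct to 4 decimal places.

-0.1753

n = 5, Σx = 174.8, Σy = 86.1, Σxy = 2908.59, Σx² = 6259.16
Sxx = Σx² − (Σx)²/n = 6259.16 − 6111.008 = 148.152
Sxy = Σxy − (Σx)(Σy)/n = 2908.59 − 3010.056 = -101.466
b = Sxy/Sxx = -101.466/148.152 = -0.684878
a = ȳ − b·x̄ = 17.22 − (-0.684878)·34.96 = 41.163324
ŷ(45.1) = 41.163324 + (-0.684878)·45.1 = 10.275340
residual = y − ŷ = 10.1 − 10.275340 = -0.175340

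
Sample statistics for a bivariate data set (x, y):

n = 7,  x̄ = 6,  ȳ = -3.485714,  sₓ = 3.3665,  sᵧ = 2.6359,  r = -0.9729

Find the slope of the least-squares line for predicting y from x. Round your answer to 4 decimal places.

b = r · sᵧ/sₓ = -0.9729 · 2.6359/3.3665 = -0.761761

-0.7618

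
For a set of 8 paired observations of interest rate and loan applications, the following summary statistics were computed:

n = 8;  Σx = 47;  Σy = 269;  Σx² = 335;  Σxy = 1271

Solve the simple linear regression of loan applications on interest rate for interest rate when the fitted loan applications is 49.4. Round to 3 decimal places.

Sxx = Σx² − (Σx)²/n = 335 − 276.125 = 58.875
Sxy = Σxy − (Σx)(Σy)/n = 1271 − 1580.375 = -309.375
b = Sxy/Sxx = -309.375/58.875 = -5.254777
a = ȳ − b·x̄ = 33.625 − (-5.254777)·5.875 = 64.496815
Set a + b·x = 49.4: x = (49.4 − 64.496815) / (-5.254777) = 2.872970

2.873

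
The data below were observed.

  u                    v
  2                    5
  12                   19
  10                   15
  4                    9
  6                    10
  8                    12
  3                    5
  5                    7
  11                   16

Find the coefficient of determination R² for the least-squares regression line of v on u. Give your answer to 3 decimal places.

n = 9, Σx = 61, Σy = 98, Σxy = 806, Σx² = 519, Σy² = 1266
Sxx = Σx² − (Σx)²/n = 519 − 413.444444 = 105.555556
Sxy = Σxy − (Σx)(Σy)/n = 806 − 664.222222 = 141.777778
Syy = Σy² − (Σy)²/n = 1266 − 1067.111111 = 198.888889
R² = Sxy²/(Sxx·Syy) = (141.777778)²/(105.555556·198.888889) = 0.957469

0.957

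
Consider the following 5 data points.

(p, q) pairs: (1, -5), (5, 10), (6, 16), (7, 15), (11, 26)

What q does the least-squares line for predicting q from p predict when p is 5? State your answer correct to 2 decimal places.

n = 5, Σx = 30, Σy = 62, Σxy = 532, Σx² = 232
Sxx = Σx² − (Σx)²/n = 232 − 180 = 52
Sxy = Σxy − (Σx)(Σy)/n = 532 − 372 = 160
b = Sxy/Sxx = 160/52 = 3.076923
a = ȳ − b·x̄ = 12.4 − 3.076923·6 = -6.061538
ŷ(5) = a + b·5 = -6.061538 + 3.076923·5 = 9.323077

9.32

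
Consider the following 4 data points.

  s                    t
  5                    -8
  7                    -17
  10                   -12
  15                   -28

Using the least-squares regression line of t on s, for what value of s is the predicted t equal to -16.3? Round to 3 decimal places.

n = 4, Σx = 37, Σy = -65, Σxy = -699, Σx² = 399
Sxx = Σx² − (Σx)²/n = 399 − 342.25 = 56.75
Sxy = Σxy − (Σx)(Σy)/n = -699 − (-601.25) = -97.75
b = Sxy/Sxx = -97.75/56.75 = -1.722467
a = ȳ − b·x̄ = -16.25 − (-1.722467)·9.25 = -0.317181
Set a + b·x = -16.3: x = (-16.3 − (-0.317181)) / (-1.722467) = 9.279028

9.279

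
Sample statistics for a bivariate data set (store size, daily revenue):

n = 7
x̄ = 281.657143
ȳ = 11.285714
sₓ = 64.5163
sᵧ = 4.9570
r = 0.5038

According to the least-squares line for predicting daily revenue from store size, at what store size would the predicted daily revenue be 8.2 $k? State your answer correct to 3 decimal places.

b = r · sᵧ/sₓ = 0.5038 · 4.957/64.5163 = 0.038709
a = ȳ − b·x̄ = 11.285714 − 0.038709·281.657143 = 0.383156
Set a + b·x = 8.2: x = (8.2 − 0.383156) / 0.038709 = 201.940676

201.941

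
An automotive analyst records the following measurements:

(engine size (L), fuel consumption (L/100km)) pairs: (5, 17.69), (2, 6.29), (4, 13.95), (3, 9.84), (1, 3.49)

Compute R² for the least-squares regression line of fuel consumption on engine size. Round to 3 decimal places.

0.996

n = 5, Σx = 15, Σy = 51.26, Σxy = 189.84, Σx² = 55, Σy² = 656.1084
Sxx = Σx² − (Σx)²/n = 55 − 45 = 10
Sxy = Σxy − (Σx)(Σy)/n = 189.84 − 153.78 = 36.06
Syy = Σy² − (Σy)²/n = 656.1084 − 525.51752 = 130.59088
R² = Sxy²/(Sxx·Syy) = (36.06)²/(10·130.59088) = 0.995723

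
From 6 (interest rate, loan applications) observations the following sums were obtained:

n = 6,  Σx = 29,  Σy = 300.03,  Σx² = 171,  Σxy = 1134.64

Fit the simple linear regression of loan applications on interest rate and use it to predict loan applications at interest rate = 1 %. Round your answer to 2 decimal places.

89.23

Sxx = Σx² − (Σx)²/n = 171 − 140.166667 = 30.833333
Sxy = Σxy − (Σx)(Σy)/n = 1134.64 − 1450.145 = -315.505
b = Sxy/Sxx = -315.505/30.833333 = -10.232595
a = ȳ − b·x̄ = 50.005 − (-10.232595)·4.833333 = 99.462541
ŷ(1) = a + b·1 = 99.462541 + (-10.232595)·1 = 89.229946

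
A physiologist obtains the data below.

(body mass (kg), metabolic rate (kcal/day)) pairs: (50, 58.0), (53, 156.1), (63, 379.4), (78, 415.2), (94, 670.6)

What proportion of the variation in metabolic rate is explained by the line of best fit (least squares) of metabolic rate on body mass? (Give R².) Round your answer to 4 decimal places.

0.9297

n = 5, Σx = 338, Σy = 1679.3, Σxy = 130497.5, Σx² = 24198, Σy² = 793770.97
Sxx = Σx² − (Σx)²/n = 24198 − 22848.8 = 1349.2
Sxy = Σxy − (Σx)(Σy)/n = 130497.5 − 113520.68 = 16976.82
Syy = Σy² − (Σy)²/n = 793770.97 − 564009.698 = 229761.272
R² = Sxy²/(Sxx·Syy) = (16976.82)²/(1349.2·229761.272) = 0.929736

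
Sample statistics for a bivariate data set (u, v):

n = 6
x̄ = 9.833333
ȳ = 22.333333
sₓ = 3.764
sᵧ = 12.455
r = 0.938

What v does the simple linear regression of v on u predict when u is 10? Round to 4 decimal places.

b = r · sᵧ/sₓ = 0.938 · 12.455/3.764 = 3.103823
a = ȳ − b·x̄ = 22.333333 − 3.103823·9.833333 = -8.187593
ŷ(10) = a + b·10 = -8.187593 + 3.103823·10 = 22.850638

22.8506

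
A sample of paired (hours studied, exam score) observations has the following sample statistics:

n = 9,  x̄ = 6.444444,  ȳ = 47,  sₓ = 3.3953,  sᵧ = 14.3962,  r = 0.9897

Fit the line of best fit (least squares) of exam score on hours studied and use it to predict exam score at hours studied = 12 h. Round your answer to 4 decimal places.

b = r · sᵧ/sₓ = 0.9897 · 14.3962/3.3953 = 4.196365
a = ȳ − b·x̄ = 47 − 4.196365·6.444444 = 19.956759
ŷ(12) = a + b·12 = 19.956759 + 4.196365·12 = 70.313142

70.3131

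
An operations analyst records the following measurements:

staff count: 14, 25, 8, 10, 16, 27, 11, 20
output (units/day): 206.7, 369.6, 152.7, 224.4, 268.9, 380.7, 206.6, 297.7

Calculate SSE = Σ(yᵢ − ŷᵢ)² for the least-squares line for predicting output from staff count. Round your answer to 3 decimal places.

n = 8, Σx = 131, Σy = 2107.3, Σxy = 38407.3, Σx² = 2491, Σy² = 601550.25
Sxx = Σx² − (Σx)²/n = 2491 − 2145.125 = 345.875
Sxy = Σxy − (Σx)(Σy)/n = 38407.3 − 34507.0375 = 3900.2625
Syy = Σy² − (Σy)²/n = 601550.25 − 555089.16125 = 46461.08875
b = Sxy/Sxx = 3900.2625/345.875 = 11.276509
SSE = Syy − b·Sxy = 46461.08875 − 11.276509·3900.2625 = 2479.744134

2479.744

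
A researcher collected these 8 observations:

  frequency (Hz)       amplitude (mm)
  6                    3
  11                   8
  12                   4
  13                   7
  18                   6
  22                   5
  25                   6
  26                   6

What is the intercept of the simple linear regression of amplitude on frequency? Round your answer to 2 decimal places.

4.68

n = 8, Σx = 133, Σy = 45, Σxy = 769, Σx² = 2579
Sxx = Σx² − (Σx)²/n = 2579 − 2211.125 = 367.875
Sxy = Σxy − (Σx)(Σy)/n = 769 − 748.125 = 20.875
b = Sxy/Sxx = 20.875/367.875 = 0.056745
a = ȳ − b·x̄ = 5.625 − 0.056745·16.625 = 4.681617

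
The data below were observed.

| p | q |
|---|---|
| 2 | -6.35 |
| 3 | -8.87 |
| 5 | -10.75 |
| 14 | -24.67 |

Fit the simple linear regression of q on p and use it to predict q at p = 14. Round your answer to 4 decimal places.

n = 4, Σx = 24, Σy = -50.64, Σxy = -438.44, Σx² = 234
Sxx = Σx² − (Σx)²/n = 234 − 144 = 90
Sxy = Σxy − (Σx)(Σy)/n = -438.44 − (-303.84) = -134.6
b = Sxy/Sxx = -134.6/90 = -1.495556
a = ȳ − b·x̄ = -12.66 − (-1.495556)·6 = -3.686667
ŷ(14) = a + b·14 = -3.686667 + (-1.495556)·14 = -24.624444

-24.6244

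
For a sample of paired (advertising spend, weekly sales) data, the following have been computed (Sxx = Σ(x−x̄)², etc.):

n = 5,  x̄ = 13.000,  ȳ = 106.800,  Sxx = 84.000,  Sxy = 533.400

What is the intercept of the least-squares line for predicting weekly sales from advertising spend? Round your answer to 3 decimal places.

24.250

b = Sxy/Sxx = 533.4/84 = 6.35
a = ȳ − b·x̄ = 106.8 − 6.35·13 = 24.25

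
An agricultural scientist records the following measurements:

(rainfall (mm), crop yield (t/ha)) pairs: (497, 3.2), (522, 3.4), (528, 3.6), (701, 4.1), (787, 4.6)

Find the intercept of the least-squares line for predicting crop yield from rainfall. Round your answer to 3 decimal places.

1.163

n = 5, Σx = 3035, Σy = 18.9, Σxy = 11760.3, Σx² = 1909047
Sxx = Σx² − (Σx)²/n = 1909047 − 1842245 = 66802
Sxy = Σxy − (Σx)(Σy)/n = 11760.3 − 11472.3 = 288
b = Sxy/Sxx = 288/66802 = 0.004311
a = ȳ − b·x̄ = 3.78 − 0.004311·607 = 1.163072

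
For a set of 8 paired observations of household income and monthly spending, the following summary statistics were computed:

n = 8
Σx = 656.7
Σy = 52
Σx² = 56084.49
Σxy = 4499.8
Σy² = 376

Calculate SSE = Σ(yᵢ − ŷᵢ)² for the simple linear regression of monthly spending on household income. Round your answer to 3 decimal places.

Sxx = Σx² − (Σx)²/n = 56084.49 − 53906.86125 = 2177.62875
Sxy = Σxy − (Σx)(Σy)/n = 4499.8 − 4268.55 = 231.25
Syy = Σy² − (Σy)²/n = 376 − 338 = 38
b = Sxy/Sxx = 231.25/2177.62875 = 0.106193
SSE = Syy − b·Sxy = 38 − 0.106193·231.25 = 13.442755

13.443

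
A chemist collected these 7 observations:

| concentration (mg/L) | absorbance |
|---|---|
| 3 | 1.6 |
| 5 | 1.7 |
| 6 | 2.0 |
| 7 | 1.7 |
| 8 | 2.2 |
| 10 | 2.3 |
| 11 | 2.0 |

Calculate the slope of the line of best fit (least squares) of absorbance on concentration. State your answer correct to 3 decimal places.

n = 7, Σx = 50, Σy = 13.5, Σxy = 99.8, Σx² = 404
Sxx = Σx² − (Σx)²/n = 404 − 357.142857 = 46.857143
Sxy = Σxy − (Σx)(Σy)/n = 99.8 − 96.428571 = 3.371429
b = Sxy/Sxx = 3.371429/46.857143 = 0.071951

0.072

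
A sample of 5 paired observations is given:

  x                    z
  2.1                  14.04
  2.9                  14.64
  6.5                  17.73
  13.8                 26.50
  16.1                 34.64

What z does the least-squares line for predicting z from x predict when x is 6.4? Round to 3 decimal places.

18.955

n = 5, Σx = 41.4, Σy = 107.55, Σxy = 1110.589, Σx² = 504.72
Sxx = Σx² − (Σx)²/n = 504.72 − 342.792 = 161.928
Sxy = Σxy − (Σx)(Σy)/n = 1110.589 − 890.514 = 220.075
b = Sxy/Sxx = 220.075/161.928 = 1.359092
a = ȳ − b·x̄ = 21.51 − 1.359092·8.28 = 10.256721
ŷ(6.4) = a + b·6.4 = 10.256721 + 1.359092·6.4 = 18.954908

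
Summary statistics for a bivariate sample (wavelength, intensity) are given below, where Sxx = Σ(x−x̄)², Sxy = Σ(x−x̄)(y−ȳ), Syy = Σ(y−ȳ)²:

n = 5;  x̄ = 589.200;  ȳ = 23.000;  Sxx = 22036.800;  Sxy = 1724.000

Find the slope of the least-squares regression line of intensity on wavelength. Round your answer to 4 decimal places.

0.0782

b = Sxy/Sxx = 1724/22036.8 = 0.078233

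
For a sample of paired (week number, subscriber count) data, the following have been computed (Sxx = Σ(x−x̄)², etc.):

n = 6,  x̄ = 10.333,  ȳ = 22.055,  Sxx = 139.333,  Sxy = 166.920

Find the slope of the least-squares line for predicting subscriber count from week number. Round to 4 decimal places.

1.1980

b = Sxy/Sxx = 166.92/139.333 = 1.197993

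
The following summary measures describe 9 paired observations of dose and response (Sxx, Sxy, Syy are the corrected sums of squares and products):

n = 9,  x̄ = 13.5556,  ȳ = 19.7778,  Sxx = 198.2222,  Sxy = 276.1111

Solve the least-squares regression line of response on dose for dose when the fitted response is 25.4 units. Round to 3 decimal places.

17.592

b = Sxy/Sxx = 276.1111/198.2222 = 1.392937
a = ȳ − b·x̄ = 19.7778 − 1.392937·13.5556 = 0.895699
Set a + b·x = 25.4: x = (25.4 − 0.895699) / 1.392937 = 17.591819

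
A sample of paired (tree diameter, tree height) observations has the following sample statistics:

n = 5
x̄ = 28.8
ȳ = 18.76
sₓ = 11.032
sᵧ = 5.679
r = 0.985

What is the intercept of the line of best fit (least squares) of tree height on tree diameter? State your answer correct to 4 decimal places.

4.1569

b = r · sᵧ/sₓ = 0.985 · 5.679/11.032 = 0.507054
a = ȳ − b·x̄ = 18.76 − 0.507054·28.8 = 4.156857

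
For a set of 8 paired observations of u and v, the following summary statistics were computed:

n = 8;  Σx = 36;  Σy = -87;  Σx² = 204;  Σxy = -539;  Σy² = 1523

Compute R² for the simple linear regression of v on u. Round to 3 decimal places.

Sxx = Σx² − (Σx)²/n = 204 − 162 = 42
Sxy = Σxy − (Σx)(Σy)/n = -539 − (-391.5) = -147.5
Syy = Σy² − (Σy)²/n = 1523 − 946.125 = 576.875
R² = Sxy²/(Sxx·Syy) = (-147.5)²/(42·576.875) = 0.897952

0.898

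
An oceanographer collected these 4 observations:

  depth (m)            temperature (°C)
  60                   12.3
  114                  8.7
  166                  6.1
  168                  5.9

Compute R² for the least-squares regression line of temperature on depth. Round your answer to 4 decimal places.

0.9951

n = 4, Σx = 508, Σy = 33, Σxy = 3733.6, Σx² = 72376, Σy² = 299
Sxx = Σx² − (Σx)²/n = 72376 − 64516 = 7860
Sxy = Σxy − (Σx)(Σy)/n = 3733.6 − 4191 = -457.4
Syy = Σy² − (Σy)²/n = 299 − 272.25 = 26.75
R² = Sxy²/(Sxx·Syy) = (-457.4)²/(7860·26.75) = 0.995052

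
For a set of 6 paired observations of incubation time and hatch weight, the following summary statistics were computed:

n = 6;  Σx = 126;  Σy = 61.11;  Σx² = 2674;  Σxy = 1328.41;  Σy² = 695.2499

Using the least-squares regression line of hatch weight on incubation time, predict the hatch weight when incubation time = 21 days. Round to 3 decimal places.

Sxx = Σx² − (Σx)²/n = 2674 − 2646 = 28
Sxy = Σxy − (Σx)(Σy)/n = 1328.41 − 1283.31 = 45.1
b = Sxy/Sxx = 45.1/28 = 1.610714
a = ȳ − b·x̄ = 10.185 − 1.610714·21 = -23.64
ŷ(21) = a + b·21 = -23.64 + 1.610714·21 = 10.185

10.185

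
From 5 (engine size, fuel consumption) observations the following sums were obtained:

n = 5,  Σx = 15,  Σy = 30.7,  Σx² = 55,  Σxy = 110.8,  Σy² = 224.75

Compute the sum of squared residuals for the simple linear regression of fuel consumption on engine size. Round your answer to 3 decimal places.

Sxx = Σx² − (Σx)²/n = 55 − 45 = 10
Sxy = Σxy − (Σx)(Σy)/n = 110.8 − 92.1 = 18.7
Syy = Σy² − (Σy)²/n = 224.75 − 188.498 = 36.252
b = Sxy/Sxx = 18.7/10 = 1.87
SSE = Syy − b·Sxy = 36.252 − 1.87·18.7 = 1.283

1.283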